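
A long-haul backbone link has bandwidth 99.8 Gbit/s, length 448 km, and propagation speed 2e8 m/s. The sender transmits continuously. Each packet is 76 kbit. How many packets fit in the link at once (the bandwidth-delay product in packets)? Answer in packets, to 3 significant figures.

2940 packets

Propagation delay = 448000 / 200000000 = 0.00224 s.
BDP = R × t_prop = 99800000000 × 0.00224 = 223552000 bits.
In packets of 76000 bits: 2940 packets.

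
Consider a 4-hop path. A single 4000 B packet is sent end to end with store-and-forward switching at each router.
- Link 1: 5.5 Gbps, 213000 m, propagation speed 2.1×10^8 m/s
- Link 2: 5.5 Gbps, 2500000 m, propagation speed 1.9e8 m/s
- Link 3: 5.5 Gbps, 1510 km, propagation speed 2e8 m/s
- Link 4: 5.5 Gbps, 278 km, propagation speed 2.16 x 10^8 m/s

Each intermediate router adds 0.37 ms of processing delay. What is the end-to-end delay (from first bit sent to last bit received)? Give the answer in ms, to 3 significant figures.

L = 4000 × 8 = 32000 bits.
Transmission delay per hop = L/R = 32000/5500000000 = 0.00581818 ms; 4 hops → 0.0232727 ms.
Propagation delays (d/s per hop): 1.01429, 13.1579, 7.55, 1.28704 ms; sum = 23.0092 ms.
Processing at 3 router(s): 3 × 0.37 ms = 1.11 ms.
End-to-end = 24.1 ms.

24.1 ms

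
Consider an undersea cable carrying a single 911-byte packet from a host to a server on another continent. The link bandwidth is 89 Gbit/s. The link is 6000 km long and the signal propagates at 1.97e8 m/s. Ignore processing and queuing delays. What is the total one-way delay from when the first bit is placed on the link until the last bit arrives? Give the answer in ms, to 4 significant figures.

30.46 ms

L = 911 × 8 = 7288 bits.
Transmission delay = L/R = 7288 / 89000000000 = 8.18876e-05 ms.
Propagation delay = d/s = 6000000 m / 197000000 m/s = 30.4569 ms.
Total = 30.46 ms.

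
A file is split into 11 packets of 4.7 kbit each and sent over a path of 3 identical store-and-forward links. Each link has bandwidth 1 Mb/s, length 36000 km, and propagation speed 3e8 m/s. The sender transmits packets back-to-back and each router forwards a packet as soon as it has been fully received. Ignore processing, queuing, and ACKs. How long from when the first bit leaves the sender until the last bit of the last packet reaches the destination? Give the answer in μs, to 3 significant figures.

421000 μs

Per-hop transmission t_tx = L/R = 4700/1000000 = 4700 μs.
Per-hop propagation t_prop = 36000000/300000000 = 120000 μs.
Pipeline fill: first packet needs 3·t_tx to clear all hops; remaining 10 packets each add one t_tx.
Total = (3+11-1)·t_tx + 3·t_prop = 13·4700 + 3·120000 = 421000 μs.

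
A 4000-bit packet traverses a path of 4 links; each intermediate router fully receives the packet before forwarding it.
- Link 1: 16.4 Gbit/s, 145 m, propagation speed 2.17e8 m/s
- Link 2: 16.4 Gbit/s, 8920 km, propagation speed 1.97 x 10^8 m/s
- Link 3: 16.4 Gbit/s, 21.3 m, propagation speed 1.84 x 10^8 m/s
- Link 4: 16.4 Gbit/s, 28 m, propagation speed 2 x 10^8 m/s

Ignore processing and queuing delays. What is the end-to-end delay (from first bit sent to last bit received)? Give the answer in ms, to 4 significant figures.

Transmission delay per hop = L/R = 4000/1.64e+10 = 0.000243902 ms; 4 hops → 0.00097561 ms.
Propagation delays (d/s per hop): 0.000668203, 45.2792, 0.000115761, 0.00014 ms; sum = 45.2801 ms.
End-to-end = 45.28 ms.

45.28 ms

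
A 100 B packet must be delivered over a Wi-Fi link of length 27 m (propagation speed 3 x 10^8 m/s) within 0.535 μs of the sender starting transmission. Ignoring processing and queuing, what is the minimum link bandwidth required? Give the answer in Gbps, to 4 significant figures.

L = 800 bits.
Propagation delay = 27 / 300000000 = 0.09 μs.
Transmission budget = 0.535 − 0.09 = 0.445 μs.
R ≥ L / t_tx = 800 bits / 4.45e-07 s = 1.798 Gbps.

1.798 Gbps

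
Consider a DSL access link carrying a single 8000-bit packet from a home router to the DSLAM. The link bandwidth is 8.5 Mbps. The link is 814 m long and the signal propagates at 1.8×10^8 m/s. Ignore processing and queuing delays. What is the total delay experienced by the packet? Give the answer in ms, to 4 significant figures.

Transmission delay = L/R = 8000 / 8500000 = 0.941176 ms.
Propagation delay = d/s = 814 m / 180000000 m/s = 0.00452222 ms.
Total = 0.9457 ms.

0.9457 ms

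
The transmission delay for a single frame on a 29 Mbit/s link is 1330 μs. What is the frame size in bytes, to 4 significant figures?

L = R × t_tx = 29000000 b/s × 0.00133 s = 38570 bits.
In bytes: 38570 / 8 = 4821 bytes.

4821 bytes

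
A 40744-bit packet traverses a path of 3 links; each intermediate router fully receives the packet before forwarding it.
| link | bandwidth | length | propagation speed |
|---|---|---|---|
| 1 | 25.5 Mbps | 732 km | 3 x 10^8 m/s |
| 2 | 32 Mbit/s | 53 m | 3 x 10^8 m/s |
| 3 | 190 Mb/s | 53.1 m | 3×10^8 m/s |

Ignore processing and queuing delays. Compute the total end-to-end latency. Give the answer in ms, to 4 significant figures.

5.526 ms

Transmission delays (L/R per hop): 1.5978, 1.27325, 0.214442 ms; sum = 3.0855 ms.
Propagation delays (d/s per hop): 2.44, 0.000176667, 0.000177 ms; sum = 2.44035 ms.
End-to-end = 5.526 ms.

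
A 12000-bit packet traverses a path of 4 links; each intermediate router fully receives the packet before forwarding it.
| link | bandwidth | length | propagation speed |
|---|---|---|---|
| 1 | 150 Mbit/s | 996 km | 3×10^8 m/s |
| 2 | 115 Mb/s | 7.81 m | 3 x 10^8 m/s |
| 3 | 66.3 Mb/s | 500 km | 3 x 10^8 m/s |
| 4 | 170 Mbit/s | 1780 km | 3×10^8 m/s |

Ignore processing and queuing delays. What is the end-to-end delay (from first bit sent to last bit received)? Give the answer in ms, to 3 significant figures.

Transmission delays (L/R per hop): 0.08, 0.104348, 0.180995, 0.0705882 ms; sum = 0.435932 ms.
Propagation delays (d/s per hop): 3.32, 2.60333e-05, 1.66667, 5.93333 ms; sum = 10.92 ms.
End-to-end = 11.4 ms.

11.4 ms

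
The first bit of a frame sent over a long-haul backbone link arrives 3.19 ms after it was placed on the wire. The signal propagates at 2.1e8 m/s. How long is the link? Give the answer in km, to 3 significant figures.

d = s × t_prop = 210000000 × 0.00319 = 670 km.

670 km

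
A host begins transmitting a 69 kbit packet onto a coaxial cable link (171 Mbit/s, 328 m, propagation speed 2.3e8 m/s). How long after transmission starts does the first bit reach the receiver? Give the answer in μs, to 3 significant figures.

1.43 μs

First bit experiences only propagation delay: d/s = 328/2.3e+08 = 1.43 μs.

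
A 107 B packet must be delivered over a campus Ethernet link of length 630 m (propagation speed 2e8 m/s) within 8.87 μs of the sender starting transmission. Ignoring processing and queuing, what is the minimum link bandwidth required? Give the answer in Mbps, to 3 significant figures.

150 Mbps

L = 856 bits.
Propagation delay = 630 / 200000000 = 3.15 μs.
Transmission budget = 8.87 − 3.15 = 5.72 μs.
R ≥ L / t_tx = 856 bits / 5.72e-06 s = 150 Mbps.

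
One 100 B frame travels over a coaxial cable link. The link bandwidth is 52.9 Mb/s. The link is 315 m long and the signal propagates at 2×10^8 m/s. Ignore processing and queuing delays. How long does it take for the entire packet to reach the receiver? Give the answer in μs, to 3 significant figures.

16.7 μs

L = 100 × 8 = 800 bits.
Transmission delay = L/R = 800 / 52900000 = 15.1229 μs.
Propagation delay = d/s = 315 m / 200000000 m/s = 1.575 μs.
Total = 16.7 μs.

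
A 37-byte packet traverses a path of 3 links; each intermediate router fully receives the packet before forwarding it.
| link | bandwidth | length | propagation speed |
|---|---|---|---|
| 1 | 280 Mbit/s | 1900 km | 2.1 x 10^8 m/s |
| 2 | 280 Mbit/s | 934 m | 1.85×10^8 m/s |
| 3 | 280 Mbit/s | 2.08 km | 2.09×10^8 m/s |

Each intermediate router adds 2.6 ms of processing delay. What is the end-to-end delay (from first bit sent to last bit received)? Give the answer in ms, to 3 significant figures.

L = 37 × 8 = 296 bits.
Transmission delay per hop = L/R = 296/280000000 = 0.00105714 ms; 3 hops → 0.00317143 ms.
Propagation delays (d/s per hop): 9.04762, 0.00504865, 0.00995215 ms; sum = 9.06262 ms.
Processing at 2 router(s): 2 × 2.6 ms = 5.2 ms.
End-to-end = 14.3 ms.

14.3 ms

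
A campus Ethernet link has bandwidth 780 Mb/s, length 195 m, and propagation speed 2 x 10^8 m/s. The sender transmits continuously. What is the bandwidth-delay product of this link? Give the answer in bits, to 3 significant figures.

761 bits

Propagation delay = 195 / 200000000 = 9.75e-07 s.
BDP = R × t_prop = 780000000 × 9.75e-07 = 760.5 bits.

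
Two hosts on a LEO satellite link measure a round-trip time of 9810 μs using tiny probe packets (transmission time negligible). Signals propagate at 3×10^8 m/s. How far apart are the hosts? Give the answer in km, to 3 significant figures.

1470 km

One-way propagation = RTT/2 = 4905 μs.
d = s × t = 300000000 × 0.004905 = 1470 km.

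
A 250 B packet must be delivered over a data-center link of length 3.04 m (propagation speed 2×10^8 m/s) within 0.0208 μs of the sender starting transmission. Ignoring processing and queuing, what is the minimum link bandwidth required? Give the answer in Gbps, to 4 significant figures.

357.1 Gbps

L = 2000 bits.
Propagation delay = 3.04 / 200000000 = 0.0152 μs.
Transmission budget = 0.0208 − 0.0152 = 0.0056 μs.
R ≥ L / t_tx = 2000 bits / 5.6e-09 s = 357.1 Gbps.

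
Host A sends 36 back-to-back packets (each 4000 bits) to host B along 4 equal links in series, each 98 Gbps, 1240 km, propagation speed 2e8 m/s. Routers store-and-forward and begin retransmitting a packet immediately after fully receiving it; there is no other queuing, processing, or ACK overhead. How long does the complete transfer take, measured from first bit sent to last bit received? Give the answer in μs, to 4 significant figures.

Per-hop transmission t_tx = L/R = 4000/98000000000 = 0.0408163 μs.
Per-hop propagation t_prop = 1240000/200000000 = 6200 μs.
Pipeline fill: first packet needs 4·t_tx to clear all hops; remaining 35 packets each add one t_tx.
Total = (4+36-1)·t_tx + 4·t_prop = 39·0.0408163 + 4·6200 = 24800 μs.

24800 μs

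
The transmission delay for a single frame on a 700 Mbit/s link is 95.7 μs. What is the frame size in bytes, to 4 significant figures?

L = R × t_tx = 700000000 b/s × 9.57e-05 s = 66990 bits.
In bytes: 66990 / 8 = 8374 bytes.

8374 bytes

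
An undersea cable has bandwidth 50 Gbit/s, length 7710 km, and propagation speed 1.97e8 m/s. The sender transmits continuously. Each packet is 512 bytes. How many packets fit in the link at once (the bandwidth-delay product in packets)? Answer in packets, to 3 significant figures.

478000 packets

Propagation delay = 7710000 / 197000000 = 0.0391371 s.
BDP = R × t_prop = 50000000000 × 0.0391371 = 1956850000 bits.
In packets of 4096 bits: 478000 packets.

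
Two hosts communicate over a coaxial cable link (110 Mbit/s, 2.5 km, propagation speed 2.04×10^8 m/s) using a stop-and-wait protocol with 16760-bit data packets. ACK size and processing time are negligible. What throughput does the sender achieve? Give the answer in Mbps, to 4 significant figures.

t_tx = L/R = 16760/110000000 = 0.000152364 s.
t_prop = 2500/204000000 = 1.22549e-05 s; RTT = 2.45098e-05 s.
Cycle = t_tx + RTT = 0.000176873 s.
Throughput = L / cycle = 16760 / 0.000176873 = 94.76 Mbps.

94.76 Mbps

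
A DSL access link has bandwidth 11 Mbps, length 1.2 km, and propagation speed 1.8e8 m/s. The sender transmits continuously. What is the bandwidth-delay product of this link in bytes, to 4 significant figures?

Propagation delay = 1200 / 180000000 = 6.66667e-06 s.
BDP = R × t_prop = 11000000 × 6.66667e-06 = 73.3333 bits.
In bytes: 73.3333/8 = 9.167 bytes.

9.167 bytes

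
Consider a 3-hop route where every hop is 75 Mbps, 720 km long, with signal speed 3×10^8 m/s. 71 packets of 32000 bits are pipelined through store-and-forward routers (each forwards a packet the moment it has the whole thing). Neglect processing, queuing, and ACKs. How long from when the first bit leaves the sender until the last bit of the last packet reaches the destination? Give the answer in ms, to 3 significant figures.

38.3 ms

Per-hop transmission t_tx = L/R = 32000/75000000 = 0.426667 ms.
Per-hop propagation t_prop = 720000/300000000 = 2.4 ms.
Pipeline fill: first packet needs 3·t_tx to clear all hops; remaining 70 packets each add one t_tx.
Total = (3+71-1)·t_tx + 3·t_prop = 73·0.426667 + 3·2.4 = 38.3 ms.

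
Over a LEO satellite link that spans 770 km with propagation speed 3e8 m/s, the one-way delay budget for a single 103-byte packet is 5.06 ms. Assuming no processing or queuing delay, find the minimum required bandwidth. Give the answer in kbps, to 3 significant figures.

330 kbps

L = 824 bits.
Propagation delay = 770000 / 300000000 = 2.56667 ms.
Transmission budget = 5.06 − 2.56667 = 2.49333 ms.
R ≥ L / t_tx = 824 bits / 0.00249333 s = 330 kbps.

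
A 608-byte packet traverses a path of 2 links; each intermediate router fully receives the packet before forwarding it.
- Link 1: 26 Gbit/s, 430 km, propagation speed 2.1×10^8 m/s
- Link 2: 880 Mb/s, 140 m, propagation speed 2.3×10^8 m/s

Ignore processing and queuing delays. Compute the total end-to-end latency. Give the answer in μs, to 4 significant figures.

2054 μs

L = 608 × 8 = 4864 bits.
Transmission delays (L/R per hop): 0.187077, 5.52727 μs; sum = 5.71435 μs.
Propagation delays (d/s per hop): 2047.62, 0.608696 μs; sum = 2048.23 μs.
End-to-end = 2054 μs.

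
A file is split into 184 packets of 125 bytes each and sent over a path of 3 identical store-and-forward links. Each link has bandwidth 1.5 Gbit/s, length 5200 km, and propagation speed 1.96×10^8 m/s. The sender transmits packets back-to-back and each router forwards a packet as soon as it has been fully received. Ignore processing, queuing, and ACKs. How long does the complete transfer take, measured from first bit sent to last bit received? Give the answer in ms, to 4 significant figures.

79.72 ms

Per-hop transmission t_tx = L/R = 1000/1500000000 = 0.000666667 ms.
Per-hop propagation t_prop = 5200000/196000000 = 26.5306 ms.
Pipeline fill: first packet needs 3·t_tx to clear all hops; remaining 183 packets each add one t_tx.
Total = (3+184-1)·t_tx + 3·t_prop = 186·0.000666667 + 3·26.5306 = 79.72 ms.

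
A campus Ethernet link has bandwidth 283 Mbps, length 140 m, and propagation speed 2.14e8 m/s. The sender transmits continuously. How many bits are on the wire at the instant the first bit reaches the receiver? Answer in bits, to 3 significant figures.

185 bits

Propagation delay = 140 / 214000000 = 6.54206e-07 s.
BDP = R × t_prop = 283000000 × 6.54206e-07 = 185.14 bits.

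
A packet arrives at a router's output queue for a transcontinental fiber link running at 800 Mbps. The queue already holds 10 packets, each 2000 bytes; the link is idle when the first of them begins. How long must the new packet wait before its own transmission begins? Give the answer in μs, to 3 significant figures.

200 μs

Each queued packet: L/R = 16000/800000000 = 20 μs.
10 queued → 200 μs.
Queuing delay = 200 μs.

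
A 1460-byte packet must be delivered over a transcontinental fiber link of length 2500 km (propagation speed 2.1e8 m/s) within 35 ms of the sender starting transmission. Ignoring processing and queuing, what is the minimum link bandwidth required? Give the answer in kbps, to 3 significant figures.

506 kbps

L = 11680 bits.
Propagation delay = 2500000 / 210000000 = 11.9048 ms.
Transmission budget = 35 − 11.9048 = 23.0952 ms.
R ≥ L / t_tx = 11680 bits / 0.0230952 s = 506 kbps.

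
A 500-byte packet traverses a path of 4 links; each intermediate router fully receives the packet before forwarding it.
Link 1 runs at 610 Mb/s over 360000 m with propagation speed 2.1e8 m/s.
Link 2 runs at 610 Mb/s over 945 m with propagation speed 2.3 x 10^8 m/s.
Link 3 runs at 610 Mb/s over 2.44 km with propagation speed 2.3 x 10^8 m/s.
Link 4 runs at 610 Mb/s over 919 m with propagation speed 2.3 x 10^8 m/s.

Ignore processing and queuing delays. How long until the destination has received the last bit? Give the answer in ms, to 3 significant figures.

1.76 ms

L = 500 × 8 = 4000 bits.
Transmission delay per hop = L/R = 4000/610000000 = 0.00655738 ms; 4 hops → 0.0262295 ms.
Propagation delays (d/s per hop): 1.71429, 0.0041087, 0.0106087, 0.00399565 ms; sum = 1.733 ms.
End-to-end = 1.76 ms.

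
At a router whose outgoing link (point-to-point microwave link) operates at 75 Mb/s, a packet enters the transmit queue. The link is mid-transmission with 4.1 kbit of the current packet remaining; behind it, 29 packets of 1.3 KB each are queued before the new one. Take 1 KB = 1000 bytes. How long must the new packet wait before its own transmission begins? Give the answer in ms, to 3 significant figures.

Each queued packet: L/R = 10400/75000000 = 0.138667 ms.
29 queued → 4.02133 ms.
Plus remaining 4100 bits of current packet: 0.0546667 ms.
Queuing delay = 4.08 ms.

4.08 ms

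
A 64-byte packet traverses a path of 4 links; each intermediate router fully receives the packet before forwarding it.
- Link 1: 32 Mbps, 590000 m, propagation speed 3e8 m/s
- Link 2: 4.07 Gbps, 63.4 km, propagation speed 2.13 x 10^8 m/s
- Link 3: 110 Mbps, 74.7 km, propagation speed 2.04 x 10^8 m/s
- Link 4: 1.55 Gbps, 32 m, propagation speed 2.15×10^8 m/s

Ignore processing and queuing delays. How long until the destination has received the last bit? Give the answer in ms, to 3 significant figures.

L = 64 × 8 = 512 bits.
Transmission delays (L/R per hop): 0.016, 0.000125799, 0.00465455, 0.000330323 ms; sum = 0.0211107 ms.
Propagation delays (d/s per hop): 1.96667, 0.297653, 0.366176, 0.000148837 ms; sum = 2.63064 ms.
End-to-end = 2.65 ms.

2.65 ms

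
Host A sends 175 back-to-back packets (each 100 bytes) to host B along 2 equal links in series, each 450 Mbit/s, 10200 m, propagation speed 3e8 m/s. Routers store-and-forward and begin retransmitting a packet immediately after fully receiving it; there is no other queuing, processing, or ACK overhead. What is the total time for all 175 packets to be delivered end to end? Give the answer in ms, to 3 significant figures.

Per-hop transmission t_tx = L/R = 800/450000000 = 0.00177778 ms.
Per-hop propagation t_prop = 10200/300000000 = 0.034 ms.
Pipeline fill: first packet needs 2·t_tx to clear all hops; remaining 174 packets each add one t_tx.
Total = (2+175-1)·t_tx + 2·t_prop = 176·0.00177778 + 2·0.034 = 0.381 ms.

0.381 ms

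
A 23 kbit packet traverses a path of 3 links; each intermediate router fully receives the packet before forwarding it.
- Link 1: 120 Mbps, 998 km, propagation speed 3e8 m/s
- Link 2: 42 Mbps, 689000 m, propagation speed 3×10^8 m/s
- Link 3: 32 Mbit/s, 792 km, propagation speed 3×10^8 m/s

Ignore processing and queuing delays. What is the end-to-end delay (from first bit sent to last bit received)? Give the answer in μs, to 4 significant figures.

L = 23000 bits.
Transmission delays (L/R per hop): 191.667, 547.619, 718.75 μs; sum = 1458.04 μs.
Propagation delays (d/s per hop): 3326.67, 2296.67, 2640 μs; sum = 8263.33 μs.
End-to-end = 9721 μs.

9721 μs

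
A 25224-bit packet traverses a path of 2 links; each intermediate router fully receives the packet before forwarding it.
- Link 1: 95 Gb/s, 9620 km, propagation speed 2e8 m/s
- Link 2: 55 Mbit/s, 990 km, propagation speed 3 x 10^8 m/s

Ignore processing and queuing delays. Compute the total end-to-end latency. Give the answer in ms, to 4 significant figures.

Transmission delays (L/R per hop): 0.000265516, 0.458618 ms; sum = 0.458884 ms.
Propagation delays (d/s per hop): 48.1, 3.3 ms; sum = 51.4 ms.
End-to-end = 51.86 ms.

51.86 ms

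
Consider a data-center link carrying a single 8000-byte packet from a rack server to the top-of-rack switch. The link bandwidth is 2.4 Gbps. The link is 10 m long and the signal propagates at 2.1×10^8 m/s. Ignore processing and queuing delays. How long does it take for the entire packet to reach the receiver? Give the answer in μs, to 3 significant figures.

26.7 μs

L = 8000 × 8 = 64000 bits.
Transmission delay = L/R = 64000 / 2400000000 = 26.6667 μs.
Propagation delay = d/s = 10 m / 210000000 m/s = 0.047619 μs.
Total = 26.7 μs.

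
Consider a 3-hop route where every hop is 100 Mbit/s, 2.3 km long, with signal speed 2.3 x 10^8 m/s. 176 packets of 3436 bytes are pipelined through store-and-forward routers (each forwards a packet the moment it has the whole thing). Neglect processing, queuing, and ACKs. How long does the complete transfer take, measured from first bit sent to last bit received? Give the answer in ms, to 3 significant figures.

49.0 ms

Per-hop transmission t_tx = L/R = 27488/100000000 = 0.27488 ms.
Per-hop propagation t_prop = 2300/2.3e+08 = 0.01 ms.
Pipeline fill: first packet needs 3·t_tx to clear all hops; remaining 175 packets each add one t_tx.
Total = (3+176-1)·t_tx + 3·t_prop = 178·0.27488 + 3·0.01 = 49.0 ms.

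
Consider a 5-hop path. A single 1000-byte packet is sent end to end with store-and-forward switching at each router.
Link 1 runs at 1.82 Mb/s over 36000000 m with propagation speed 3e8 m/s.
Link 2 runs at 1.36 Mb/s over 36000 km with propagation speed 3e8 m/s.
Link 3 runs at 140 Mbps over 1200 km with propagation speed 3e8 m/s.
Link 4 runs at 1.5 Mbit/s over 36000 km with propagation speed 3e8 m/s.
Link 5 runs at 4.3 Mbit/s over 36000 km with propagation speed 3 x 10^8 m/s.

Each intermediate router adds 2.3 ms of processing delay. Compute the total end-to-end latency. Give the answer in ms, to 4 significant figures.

L = 1000 × 8 = 8000 bits.
Transmission delays (L/R per hop): 4.3956, 5.88235, 0.0571429, 5.33333, 1.86047 ms; sum = 17.5289 ms.
Propagation delays (d/s per hop): 120, 120, 4, 120, 120 ms; sum = 484 ms.
Processing at 4 router(s): 4 × 2.3 ms = 9.2 ms.
End-to-end = 510.7 ms.

510.7 ms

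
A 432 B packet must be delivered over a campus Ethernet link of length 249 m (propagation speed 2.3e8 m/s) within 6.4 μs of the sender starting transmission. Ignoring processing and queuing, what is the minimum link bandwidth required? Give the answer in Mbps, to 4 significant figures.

L = 3456 bits.
Propagation delay = 249 / 2.3e+08 = 1.08261 μs.
Transmission budget = 6.4 − 1.08261 = 5.31739 μs.
R ≥ L / t_tx = 3456 bits / 5.31739e-06 s = 649.9 Mbps.

649.9 Mbps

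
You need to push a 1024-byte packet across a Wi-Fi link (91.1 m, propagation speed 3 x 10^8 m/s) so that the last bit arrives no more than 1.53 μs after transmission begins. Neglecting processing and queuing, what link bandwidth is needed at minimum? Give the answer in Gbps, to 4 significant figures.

L = 8192 bits.
Propagation delay = 91.1 / 300000000 = 0.303667 μs.
Transmission budget = 1.53 − 0.303667 = 1.22633 μs.
R ≥ L / t_tx = 8192 bits / 1.22633e-06 s = 6.680 Gbps.

6.680 Gbps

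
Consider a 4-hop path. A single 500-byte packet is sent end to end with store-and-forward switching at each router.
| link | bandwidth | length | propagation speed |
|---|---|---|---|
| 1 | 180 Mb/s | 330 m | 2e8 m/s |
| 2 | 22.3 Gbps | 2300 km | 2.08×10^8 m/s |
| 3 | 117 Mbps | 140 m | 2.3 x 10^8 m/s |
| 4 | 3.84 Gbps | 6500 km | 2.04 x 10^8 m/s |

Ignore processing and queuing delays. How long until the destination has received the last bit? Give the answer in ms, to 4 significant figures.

L = 500 × 8 = 4000 bits.
Transmission delays (L/R per hop): 0.0222222, 0.000179372, 0.034188, 0.00104167 ms; sum = 0.0576313 ms.
Propagation delays (d/s per hop): 0.00165, 11.0577, 0.000608696, 31.8627 ms; sum = 42.9227 ms.
End-to-end = 42.98 ms.

42.98 ms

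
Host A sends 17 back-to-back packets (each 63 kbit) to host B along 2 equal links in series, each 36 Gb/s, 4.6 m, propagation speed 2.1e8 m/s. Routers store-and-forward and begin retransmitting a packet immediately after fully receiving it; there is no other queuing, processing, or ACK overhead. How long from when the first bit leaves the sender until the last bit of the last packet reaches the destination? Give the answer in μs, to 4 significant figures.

31.54 μs

Per-hop transmission t_tx = L/R = 63000/36000000000 = 1.75 μs.
Per-hop propagation t_prop = 4.6/210000000 = 0.0219048 μs.
Pipeline fill: first packet needs 2·t_tx to clear all hops; remaining 16 packets each add one t_tx.
Total = (2+17-1)·t_tx + 2·t_prop = 18·1.75 + 2·0.0219048 = 31.54 μs.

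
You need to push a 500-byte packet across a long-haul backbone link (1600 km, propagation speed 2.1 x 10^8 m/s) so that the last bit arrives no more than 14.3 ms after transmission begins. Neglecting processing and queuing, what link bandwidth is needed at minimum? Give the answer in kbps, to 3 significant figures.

599 kbps

L = 4000 bits.
Propagation delay = 1600000 / 210000000 = 7.61905 ms.
Transmission budget = 14.3 − 7.61905 = 6.68095 ms.
R ≥ L / t_tx = 4000 bits / 0.00668095 s = 599 kbps.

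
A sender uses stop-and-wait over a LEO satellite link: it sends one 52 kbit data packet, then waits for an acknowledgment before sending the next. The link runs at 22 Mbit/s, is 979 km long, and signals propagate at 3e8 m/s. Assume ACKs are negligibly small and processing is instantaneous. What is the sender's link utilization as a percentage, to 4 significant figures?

26.59 %

t_tx = L/R = 52000/22000000 = 0.00236364 s.
t_prop = 979000/300000000 = 0.00326333 s; RTT = 0.00652667 s.
Cycle = t_tx + RTT = 0.0088903 s.
Utilization = t_tx / cycle = 0.00236364/0.0088903 = 26.59 %.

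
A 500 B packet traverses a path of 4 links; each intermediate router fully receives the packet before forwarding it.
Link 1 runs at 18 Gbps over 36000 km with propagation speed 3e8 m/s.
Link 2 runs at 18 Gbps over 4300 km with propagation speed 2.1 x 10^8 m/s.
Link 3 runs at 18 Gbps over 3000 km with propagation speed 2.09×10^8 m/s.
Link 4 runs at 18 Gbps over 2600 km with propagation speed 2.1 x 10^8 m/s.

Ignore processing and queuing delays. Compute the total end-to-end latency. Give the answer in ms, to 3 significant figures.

167 ms

L = 500 × 8 = 4000 bits.
Transmission delay per hop = L/R = 4000/18000000000 = 0.000222222 ms; 4 hops → 0.000888889 ms.
Propagation delays (d/s per hop): 120, 20.4762, 14.3541, 12.381 ms; sum = 167.211 ms.
End-to-end = 167 ms.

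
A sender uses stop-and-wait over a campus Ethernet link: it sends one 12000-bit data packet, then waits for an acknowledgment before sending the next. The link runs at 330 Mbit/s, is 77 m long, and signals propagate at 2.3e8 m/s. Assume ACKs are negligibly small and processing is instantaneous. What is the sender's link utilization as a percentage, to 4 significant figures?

98.19 %

t_tx = L/R = 12000/330000000 = 3.63636e-05 s.
t_prop = 77/2.3e+08 = 3.34783e-07 s; RTT = 6.69565e-07 s.
Cycle = t_tx + RTT = 3.70332e-05 s.
Utilization = t_tx / cycle = 3.63636e-05/3.70332e-05 = 98.19 %.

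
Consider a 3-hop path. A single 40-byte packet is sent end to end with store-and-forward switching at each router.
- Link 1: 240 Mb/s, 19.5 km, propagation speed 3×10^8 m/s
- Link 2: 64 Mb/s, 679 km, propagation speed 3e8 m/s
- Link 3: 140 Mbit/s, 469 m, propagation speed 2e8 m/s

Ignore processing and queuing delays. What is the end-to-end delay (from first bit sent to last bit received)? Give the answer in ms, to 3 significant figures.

L = 40 × 8 = 320 bits.
Transmission delays (L/R per hop): 0.00133333, 0.005, 0.00228571 ms; sum = 0.00861905 ms.
Propagation delays (d/s per hop): 0.065, 2.26333, 0.002345 ms; sum = 2.33068 ms.
End-to-end = 2.34 ms.

2.34 ms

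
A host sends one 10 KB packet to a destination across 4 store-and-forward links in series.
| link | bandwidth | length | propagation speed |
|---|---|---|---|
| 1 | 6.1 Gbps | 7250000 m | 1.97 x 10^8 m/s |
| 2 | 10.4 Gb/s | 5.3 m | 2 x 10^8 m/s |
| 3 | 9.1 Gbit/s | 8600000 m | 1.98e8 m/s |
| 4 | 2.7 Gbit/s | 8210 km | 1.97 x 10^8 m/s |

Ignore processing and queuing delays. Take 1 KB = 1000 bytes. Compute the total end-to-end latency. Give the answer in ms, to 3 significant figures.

122 ms

L = 80000 bits.
Transmission delays (L/R per hop): 0.0131148, 0.00769231, 0.00879121, 0.0296296 ms; sum = 0.0592279 ms.
Propagation delays (d/s per hop): 36.802, 2.65e-05, 43.4343, 41.6751 ms; sum = 121.912 ms.
End-to-end = 122 ms.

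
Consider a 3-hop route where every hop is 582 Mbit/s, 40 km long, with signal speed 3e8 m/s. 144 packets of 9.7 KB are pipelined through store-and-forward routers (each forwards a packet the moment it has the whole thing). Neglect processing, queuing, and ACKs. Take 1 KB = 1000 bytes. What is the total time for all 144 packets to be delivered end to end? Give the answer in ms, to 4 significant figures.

Per-hop transmission t_tx = L/R = 77600/582000000 = 0.133333 ms.
Per-hop propagation t_prop = 40000/300000000 = 0.133333 ms.
Pipeline fill: first packet needs 3·t_tx to clear all hops; remaining 143 packets each add one t_tx.
Total = (3+144-1)·t_tx + 3·t_prop = 146·0.133333 + 3·0.133333 = 19.87 ms.

19.87 ms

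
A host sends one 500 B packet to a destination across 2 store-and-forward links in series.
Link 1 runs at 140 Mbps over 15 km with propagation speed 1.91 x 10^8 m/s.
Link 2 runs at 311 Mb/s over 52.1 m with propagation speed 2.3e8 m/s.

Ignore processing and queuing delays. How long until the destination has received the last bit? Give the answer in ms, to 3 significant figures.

0.120 ms

L = 500 × 8 = 4000 bits.
Transmission delays (L/R per hop): 0.0285714, 0.0128617 ms; sum = 0.0414332 ms.
Propagation delays (d/s per hop): 0.078534, 0.000226522 ms; sum = 0.0787606 ms.
End-to-end = 0.120 ms.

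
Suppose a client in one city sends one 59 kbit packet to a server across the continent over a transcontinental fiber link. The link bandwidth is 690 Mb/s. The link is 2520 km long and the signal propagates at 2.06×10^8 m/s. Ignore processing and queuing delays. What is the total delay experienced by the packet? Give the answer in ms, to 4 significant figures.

12.32 ms

L = 59000 bits.
Transmission delay = L/R = 59000 / 690000000 = 0.0855072 ms.
Propagation delay = d/s = 2520000 m / 206000000 m/s = 12.233 ms.
Total = 12.32 ms.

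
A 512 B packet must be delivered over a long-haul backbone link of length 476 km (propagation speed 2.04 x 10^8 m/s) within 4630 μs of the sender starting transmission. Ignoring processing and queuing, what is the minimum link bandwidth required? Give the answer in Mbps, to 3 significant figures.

1.78 Mbps

L = 4096 bits.
Propagation delay = 476000 / 204000000 = 2333.33 μs.
Transmission budget = 4630 − 2333.33 = 2296.67 μs.
R ≥ L / t_tx = 4096 bits / 0.00229667 s = 1.78 Mbps.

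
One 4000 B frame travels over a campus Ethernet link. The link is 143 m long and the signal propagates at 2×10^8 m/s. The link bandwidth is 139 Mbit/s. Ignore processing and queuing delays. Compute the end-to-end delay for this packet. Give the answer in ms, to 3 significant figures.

L = 4000 × 8 = 32000 bits.
Transmission delay = L/R = 32000 / 139000000 = 0.230216 ms.
Propagation delay = d/s = 143 m / 200000000 m/s = 0.000715 ms.
Total = 0.231 ms.

0.231 ms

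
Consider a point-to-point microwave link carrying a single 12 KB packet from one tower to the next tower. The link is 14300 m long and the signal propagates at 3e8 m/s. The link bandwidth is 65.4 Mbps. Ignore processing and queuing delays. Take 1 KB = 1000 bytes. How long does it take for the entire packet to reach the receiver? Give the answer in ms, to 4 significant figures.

1.516 ms

L = 96000 bits.
Transmission delay = L/R = 96000 / 6.54e+07 = 1.46789 ms.
Propagation delay = d/s = 14300 m / 300000000 m/s = 0.0476667 ms.
Total = 1.516 ms.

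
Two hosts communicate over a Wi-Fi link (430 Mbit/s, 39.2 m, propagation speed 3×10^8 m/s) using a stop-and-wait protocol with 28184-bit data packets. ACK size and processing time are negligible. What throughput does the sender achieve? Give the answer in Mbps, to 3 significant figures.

t_tx = L/R = 28184/430000000 = 6.55442e-05 s.
t_prop = 39.2/300000000 = 1.30667e-07 s; RTT = 2.61333e-07 s.
Cycle = t_tx + RTT = 6.58055e-05 s.
Throughput = L / cycle = 28184 / 6.58055e-05 = 428 Mbps.

428 Mbps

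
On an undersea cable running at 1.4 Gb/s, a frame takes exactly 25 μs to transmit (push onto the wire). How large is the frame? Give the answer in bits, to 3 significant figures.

L = R × t_tx = 1400000000 b/s × 2.5e-05 s = 35000 bits.

35000 bits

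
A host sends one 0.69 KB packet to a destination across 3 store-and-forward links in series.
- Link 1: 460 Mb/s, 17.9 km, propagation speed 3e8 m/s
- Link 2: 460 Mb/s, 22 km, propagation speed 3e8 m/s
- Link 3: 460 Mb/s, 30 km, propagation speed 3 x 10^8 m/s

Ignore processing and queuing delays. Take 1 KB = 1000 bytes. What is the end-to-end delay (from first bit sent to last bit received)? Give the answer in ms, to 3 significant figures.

0.269 ms

L = 5520 bits.
Transmission delay per hop = L/R = 5520/460000000 = 0.012 ms; 3 hops → 0.036 ms.
Propagation delays (d/s per hop): 0.0596667, 0.0733333, 0.1 ms; sum = 0.233 ms.
End-to-end = 0.269 ms.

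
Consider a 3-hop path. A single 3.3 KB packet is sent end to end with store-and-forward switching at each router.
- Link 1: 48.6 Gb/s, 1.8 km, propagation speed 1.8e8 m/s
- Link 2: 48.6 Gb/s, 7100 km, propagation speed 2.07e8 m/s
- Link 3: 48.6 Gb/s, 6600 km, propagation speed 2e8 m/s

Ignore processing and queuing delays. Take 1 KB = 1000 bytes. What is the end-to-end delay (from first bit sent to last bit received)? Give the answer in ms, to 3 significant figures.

67.3 ms

L = 26400 bits.
Transmission delay per hop = L/R = 26400/48600000000 = 0.00054321 ms; 3 hops → 0.00162963 ms.
Propagation delays (d/s per hop): 0.01, 34.2995, 33 ms; sum = 67.3095 ms.
End-to-end = 67.3 ms.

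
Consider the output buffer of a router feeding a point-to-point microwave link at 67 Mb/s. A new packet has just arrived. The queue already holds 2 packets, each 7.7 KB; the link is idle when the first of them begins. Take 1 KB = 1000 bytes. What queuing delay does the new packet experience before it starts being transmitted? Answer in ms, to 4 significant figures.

1.839 ms

Each queued packet: L/R = 61600/67000000 = 0.919403 ms.
2 queued → 1.83881 ms.
Queuing delay = 1.839 ms.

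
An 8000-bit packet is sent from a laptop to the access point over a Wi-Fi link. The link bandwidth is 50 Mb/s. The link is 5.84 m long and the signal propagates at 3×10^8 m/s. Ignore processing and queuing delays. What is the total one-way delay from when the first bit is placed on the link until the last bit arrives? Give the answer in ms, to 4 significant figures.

0.1600 ms

Transmission delay = L/R = 8000 / 50000000 = 0.16 ms.
Propagation delay = d/s = 5.84 m / 300000000 m/s = 1.94667e-05 ms.
Total = 0.1600 ms.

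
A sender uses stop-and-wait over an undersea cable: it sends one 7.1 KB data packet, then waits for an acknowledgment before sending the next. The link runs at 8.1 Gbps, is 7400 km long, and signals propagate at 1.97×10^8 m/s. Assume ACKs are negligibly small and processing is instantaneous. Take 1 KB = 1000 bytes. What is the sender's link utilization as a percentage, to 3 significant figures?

t_tx = L/R = 56800/8100000000 = 7.01235e-06 s.
t_prop = 7400000/197000000 = 0.0375635 s; RTT = 0.0751269 s.
Cycle = t_tx + RTT = 0.0751339 s.
Utilization = t_tx / cycle = 7.01235e-06/0.0751339 = 0.00933 %.

0.00933 %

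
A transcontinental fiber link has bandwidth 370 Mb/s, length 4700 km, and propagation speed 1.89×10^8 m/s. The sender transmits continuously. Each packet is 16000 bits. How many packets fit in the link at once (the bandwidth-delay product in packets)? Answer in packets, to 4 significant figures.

Propagation delay = 4700000 / 189000000 = 0.0248677 s.
BDP = R × t_prop = 370000000 × 0.0248677 = 9201060 bits.
In packets of 16000 bits: 575.1 packets.

575.1 packets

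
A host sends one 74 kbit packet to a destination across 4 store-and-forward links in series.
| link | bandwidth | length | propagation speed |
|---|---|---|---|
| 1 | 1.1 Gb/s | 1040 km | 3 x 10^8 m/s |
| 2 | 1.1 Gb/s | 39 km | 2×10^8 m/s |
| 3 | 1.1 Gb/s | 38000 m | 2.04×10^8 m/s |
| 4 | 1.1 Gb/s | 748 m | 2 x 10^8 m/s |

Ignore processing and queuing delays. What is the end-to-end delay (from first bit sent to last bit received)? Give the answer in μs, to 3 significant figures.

L = 74000 bits.
Transmission delay per hop = L/R = 74000/1100000000 = 67.2727 μs; 4 hops → 269.091 μs.
Propagation delays (d/s per hop): 3466.67, 195, 186.275, 3.74 μs; sum = 3851.68 μs.
End-to-end = 4120 μs.

4120 μs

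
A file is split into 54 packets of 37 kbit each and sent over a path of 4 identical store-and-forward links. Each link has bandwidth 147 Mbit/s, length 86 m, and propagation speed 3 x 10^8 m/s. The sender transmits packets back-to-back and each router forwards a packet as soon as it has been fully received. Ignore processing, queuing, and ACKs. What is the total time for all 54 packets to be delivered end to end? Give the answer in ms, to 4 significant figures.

14.35 ms

Per-hop transmission t_tx = L/R = 37000/147000000 = 0.251701 ms.
Per-hop propagation t_prop = 86/300000000 = 0.000286667 ms.
Pipeline fill: first packet needs 4·t_tx to clear all hops; remaining 53 packets each add one t_tx.
Total = (4+54-1)·t_tx + 4·t_prop = 57·0.251701 + 4·0.000286667 = 14.35 ms.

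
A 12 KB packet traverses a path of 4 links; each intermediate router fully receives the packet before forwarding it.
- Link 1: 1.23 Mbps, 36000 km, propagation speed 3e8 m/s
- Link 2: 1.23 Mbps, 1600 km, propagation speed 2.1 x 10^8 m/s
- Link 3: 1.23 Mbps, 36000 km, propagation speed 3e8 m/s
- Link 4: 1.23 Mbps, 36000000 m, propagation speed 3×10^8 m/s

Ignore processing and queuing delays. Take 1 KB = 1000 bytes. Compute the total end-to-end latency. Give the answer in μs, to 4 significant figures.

679800 μs

L = 96000 bits.
Transmission delay per hop = L/R = 96000/1230000 = 78048.8 μs; 4 hops → 312195 μs.
Propagation delays (d/s per hop): 120000, 7619.05, 120000, 120000 μs; sum = 367619 μs.
End-to-end = 679800 μs.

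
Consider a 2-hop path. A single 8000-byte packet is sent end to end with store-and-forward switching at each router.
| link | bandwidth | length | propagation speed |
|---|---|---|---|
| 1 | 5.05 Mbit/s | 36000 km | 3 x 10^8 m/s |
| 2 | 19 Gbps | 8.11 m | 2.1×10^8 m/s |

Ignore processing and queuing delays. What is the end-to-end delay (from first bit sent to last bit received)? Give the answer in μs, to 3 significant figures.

L = 8000 × 8 = 64000 bits.
Transmission delays (L/R per hop): 12673.3, 3.36842 μs; sum = 12676.6 μs.
Propagation delays (d/s per hop): 120000, 0.038619 μs; sum = 120000 μs.
End-to-end = 133000 μs.

133000 μs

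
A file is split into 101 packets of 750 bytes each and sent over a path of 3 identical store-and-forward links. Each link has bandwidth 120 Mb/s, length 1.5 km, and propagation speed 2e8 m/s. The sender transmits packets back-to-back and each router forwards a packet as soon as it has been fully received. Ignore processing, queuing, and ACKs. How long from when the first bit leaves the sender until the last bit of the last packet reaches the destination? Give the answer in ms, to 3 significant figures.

Per-hop transmission t_tx = L/R = 6000/120000000 = 0.05 ms.
Per-hop propagation t_prop = 1500/200000000 = 0.0075 ms.
Pipeline fill: first packet needs 3·t_tx to clear all hops; remaining 100 packets each add one t_tx.
Total = (3+101-1)·t_tx + 3·t_prop = 103·0.05 + 3·0.0075 = 5.17 ms.

5.17 ms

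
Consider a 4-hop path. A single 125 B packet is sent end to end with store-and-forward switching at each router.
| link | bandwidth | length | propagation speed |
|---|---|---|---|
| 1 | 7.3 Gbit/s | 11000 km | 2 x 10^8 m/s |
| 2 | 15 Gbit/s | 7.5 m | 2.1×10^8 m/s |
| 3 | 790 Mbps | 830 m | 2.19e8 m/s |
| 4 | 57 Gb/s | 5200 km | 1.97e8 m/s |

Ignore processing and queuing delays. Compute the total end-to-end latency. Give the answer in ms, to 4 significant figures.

81.40 ms

L = 125 × 8 = 1000 bits.
Transmission delays (L/R per hop): 0.000136986, 6.66667e-05, 0.00126582, 1.75439e-05 ms; sum = 0.00148702 ms.
Propagation delays (d/s per hop): 55, 3.57143e-05, 0.00378995, 26.3959 ms; sum = 81.3998 ms.
End-to-end = 81.40 ms.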